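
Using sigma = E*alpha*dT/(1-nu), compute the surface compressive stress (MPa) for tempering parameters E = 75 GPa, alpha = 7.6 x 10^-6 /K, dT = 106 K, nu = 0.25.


Tempering stress: sigma = E * alpha * dT / (1 - nu)
  E (MPa) = 75 * 1000 = 75000
  Numerator = 75000 * (7.6 x 10^-6) * 106 = 60.42
  Denominator = 1 - 0.25 = 0.75
  sigma = 60.42 / 0.75 = 80.6 MPa

80.6 MPa


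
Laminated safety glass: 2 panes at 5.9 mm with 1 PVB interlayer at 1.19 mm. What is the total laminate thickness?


Total thickness = glass contribution + PVB contribution
  Glass: 2 * 5.9 = 11.8 mm
  PVB: 1 * 1.19 = 1.19 mm
  Total = 11.8 + 1.19 = 12.99 mm

12.99 mm


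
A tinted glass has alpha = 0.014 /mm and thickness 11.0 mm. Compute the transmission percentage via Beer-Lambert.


Beer-Lambert law: T = exp(-alpha * thickness)
  exponent = -0.014 * 11.0 = -0.154
  T = exp(-0.154) = 0.8573
  Percentage = 0.8573 * 100 = 85.73%

85.73%


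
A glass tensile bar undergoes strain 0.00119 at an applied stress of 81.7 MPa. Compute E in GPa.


Young's modulus: E = stress / strain
  E = 81.7 MPa / 0.00119 = 68655.46 MPa
Convert to GPa: 68655.46 / 1000 = 68.66 GPa

68.66 GPa


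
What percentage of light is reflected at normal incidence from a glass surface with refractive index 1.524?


Fresnel reflectance at normal incidence:
  R = ((n - 1)/(n + 1))^2
  (n - 1)/(n + 1) = (1.524 - 1)/(1.524 + 1) = 0.207607
  R = 0.207607^2 = 0.0431007
  R(%) = 0.0431007 * 100 = 4.31%

4.31%


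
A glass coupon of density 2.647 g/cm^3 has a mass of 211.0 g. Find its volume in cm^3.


Rearrange rho = m / V:
  V = m / rho
  V = 211.0 / 2.647 = 79.713 cm^3

79.713 cm^3


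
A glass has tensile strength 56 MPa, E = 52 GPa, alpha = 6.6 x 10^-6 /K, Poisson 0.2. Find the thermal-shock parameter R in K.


Thermal shock resistance: R = sigma * (1 - nu) / (E * alpha)
  Numerator = 56 * (1 - 0.2) = 44.8
  Denominator = 52 * 1000 * (6.6 x 10^-6) = 0.3432
  R = 44.8 / 0.3432 = 130.5 K

130.5 K


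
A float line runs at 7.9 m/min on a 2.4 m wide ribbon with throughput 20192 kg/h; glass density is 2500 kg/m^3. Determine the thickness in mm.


Ribbon cross-section from mass balance:
  Volume rate = throughput / density = 20192 / 2500 = 8.0768 m^3/h
  thickness = volume rate / (speed * 60 * width), i.e.
  thickness = throughput / (60 * speed * width * density) * 1000
  thickness = 20192 / (60 * 7.9 * 2.4 * 2500) * 1000 = 7.1 mm

7.1 mm


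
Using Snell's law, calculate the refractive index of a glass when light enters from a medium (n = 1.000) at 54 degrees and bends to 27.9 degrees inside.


Apply Snell's law: n1 * sin(theta1) = n2 * sin(theta2)
  n2 = n1 * sin(theta1) / sin(theta2)
  sin(54) = 0.809017
  sin(27.9) = 0.46793
  n2 = 1.000 * 0.809017 / 0.46793 = 1.7289

1.7289


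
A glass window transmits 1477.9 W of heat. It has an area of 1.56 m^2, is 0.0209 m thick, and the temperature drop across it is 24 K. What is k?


Fourier's law rearranged: k = Q * t / (A * dT)
  Numerator = 1477.9 * 0.0209 = 30.88811
  Denominator = 1.56 * 24 = 37.44
  k = 30.88811 / 37.44 = 0.825 W/mK

0.825 W/mK


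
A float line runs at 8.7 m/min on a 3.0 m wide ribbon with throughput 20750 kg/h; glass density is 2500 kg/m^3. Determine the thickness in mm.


Ribbon cross-section from mass balance:
  Volume rate = throughput / density = 20750 / 2500 = 8.3 m^3/h
  thickness = volume rate / (speed * 60 * width), i.e.
  thickness = throughput / (60 * speed * width * density) * 1000
  thickness = 20750 / (60 * 8.7 * 3.0 * 2500) * 1000 = 5.3 mm

5.3 mm


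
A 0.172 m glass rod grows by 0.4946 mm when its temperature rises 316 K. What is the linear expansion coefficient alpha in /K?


Rearrange dL = alpha * L0 * dT for alpha:
  alpha = dL / (L0 * dT)
  alpha = (0.4946 / 1000) / (0.172 * 316) = 0.0000091 /K = 9.1 x 10^-6 /K

9.1 x 10^-6 /K


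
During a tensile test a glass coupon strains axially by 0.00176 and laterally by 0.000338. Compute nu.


Poisson's ratio: nu = lateral strain / axial strain
  nu = 0.000338 / 0.00176 = 0.192

0.192


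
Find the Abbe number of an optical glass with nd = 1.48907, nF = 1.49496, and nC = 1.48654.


Abbe number formula: Vd = (nd - 1) / (nF - nC)
  nd - 1 = 1.48907 - 1 = 0.48907
  nF - nC = 1.49496 - 1.48654 = 0.00842
  Vd = 0.48907 / 0.00842 = 58.08

58.08


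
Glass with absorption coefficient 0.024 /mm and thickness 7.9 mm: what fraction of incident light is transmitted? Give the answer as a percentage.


Beer-Lambert law: T = exp(-alpha * thickness)
  exponent = -0.024 * 7.9 = -0.1896
  T = exp(-0.1896) = 0.8273
  Percentage = 0.8273 * 100 = 82.73%

82.73%


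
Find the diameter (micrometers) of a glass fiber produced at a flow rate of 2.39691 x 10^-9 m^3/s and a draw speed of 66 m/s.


Cross-sectional area from continuity:
  A = Q / v = 2.39691 x 10^-9 / 66 = 3.631682 x 10^-11 m^2
Diameter from circular cross-section:
  d = sqrt(4A / pi) * 10^6 (m -> um)
  d = sqrt(4 * 3.631682 x 10^-11 / pi) * 10^6 = 6.8 um

6.8 um


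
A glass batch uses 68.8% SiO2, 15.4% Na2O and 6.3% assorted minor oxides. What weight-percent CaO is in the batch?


Pieces sum to 100%:
  CaO = 100 - (SiO2 + Na2O + others)
  CaO = 100 - (68.8 + 15.4 + 6.3) = 9.5%

9.5%


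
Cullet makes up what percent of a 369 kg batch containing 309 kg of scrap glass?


Cullet ratio = (cullet mass / total batch mass) * 100
  Ratio = 309 / 369 * 100 = 83.74%

83.74%


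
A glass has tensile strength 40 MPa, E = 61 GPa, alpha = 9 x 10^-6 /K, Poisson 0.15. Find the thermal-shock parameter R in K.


Thermal shock resistance: R = sigma * (1 - nu) / (E * alpha)
  Numerator = 40 * (1 - 0.15) = 34.0
  Denominator = 61 * 1000 * (9 x 10^-6) = 0.549
  R = 34.0 / 0.549 = 61.9 K

61.9 K


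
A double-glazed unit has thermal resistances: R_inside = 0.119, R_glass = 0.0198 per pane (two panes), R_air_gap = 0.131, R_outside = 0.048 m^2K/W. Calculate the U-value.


Total thermal resistance (series):
  R_total = R_in + R_glass + R_air + R_glass + R_out
  R_total = 0.119 + 0.0198 + 0.131 + 0.0198 + 0.048 = 0.3376 m^2K/W
U-value = 1 / R_total = 1 / 0.3376 = 2.962 W/m^2K

2.962 W/m^2K


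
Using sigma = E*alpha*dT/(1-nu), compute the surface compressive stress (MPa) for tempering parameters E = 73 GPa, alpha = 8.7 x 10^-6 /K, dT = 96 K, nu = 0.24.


Tempering stress: sigma = E * alpha * dT / (1 - nu)
  E (MPa) = 73 * 1000 = 73000
  Numerator = 73000 * (8.7 x 10^-6) * 96 = 60.9696
  Denominator = 1 - 0.24 = 0.76
  sigma = 60.9696 / 0.76 = 80.2 MPa

80.2 MPa


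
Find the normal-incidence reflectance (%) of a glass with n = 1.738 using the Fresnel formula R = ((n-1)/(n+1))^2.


Fresnel reflectance at normal incidence:
  R = ((n - 1)/(n + 1))^2
  (n - 1)/(n + 1) = (1.738 - 1)/(1.738 + 1) = 0.26954
  R = 0.26954^2 = 0.0726518
  R(%) = 0.0726518 * 100 = 7.265%

7.265%


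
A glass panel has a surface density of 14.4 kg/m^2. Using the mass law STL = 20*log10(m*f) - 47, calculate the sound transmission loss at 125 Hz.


Mass law: STL = 20 * log10(m * f) - 47
  m * f = 14.4 * 125 = 1800
  log10(1800) = 3.25527
  STL = 20 * 3.25527 - 47 = 65.1054 - 47 = 18.1 dB

18.1 dB


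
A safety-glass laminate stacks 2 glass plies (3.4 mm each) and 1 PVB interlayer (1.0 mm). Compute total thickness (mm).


Total thickness = glass contribution + PVB contribution
  Glass: 2 * 3.4 = 6.8 mm
  PVB: 1 * 1.0 = 1.0 mm
  Total = 6.8 + 1.0 = 7.8 mm

7.8 mm


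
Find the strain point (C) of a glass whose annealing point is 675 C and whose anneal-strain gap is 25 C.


Strain point = annealing point - difference:
  T_strain = 675 - 25 = 650 C

650 C


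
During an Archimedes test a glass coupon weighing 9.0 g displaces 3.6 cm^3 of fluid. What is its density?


Use the definition of density:
  rho = mass / volume
  rho = 9.0 / 3.6 = 2.5 g/cm^3

2.5 g/cm^3


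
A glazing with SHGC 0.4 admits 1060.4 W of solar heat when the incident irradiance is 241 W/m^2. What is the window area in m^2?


Rearrange Q = Area * SHGC * Irradiance:
  Area = Q / (SHGC * Irradiance)
  Area = 1060.4 / (0.4 * 241) = 11.0 m^2

11.0 m^2


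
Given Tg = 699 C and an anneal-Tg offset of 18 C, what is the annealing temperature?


The annealing temperature is Tg plus the offset:
  T_anneal = 699 + 18 = 717 C

717 C


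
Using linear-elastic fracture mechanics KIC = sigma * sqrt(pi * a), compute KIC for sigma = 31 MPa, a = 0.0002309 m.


Fracture toughness: KIC = sigma * sqrt(pi * a)
  pi * a = pi * 0.0002309 = 0.000725394
  sqrt(pi * a) = 0.026933
  KIC = 31 * 0.026933 = 0.835 MPa*sqrt(m)

0.835 MPa*sqrt(m)


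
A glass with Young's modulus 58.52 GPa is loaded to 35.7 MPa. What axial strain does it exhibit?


Rearrange E = sigma / epsilon:
  epsilon = sigma / E
  E (MPa) = 58.52 * 1000 = 58520
  epsilon = 35.7 / 58520 = 0.00061

0.00061


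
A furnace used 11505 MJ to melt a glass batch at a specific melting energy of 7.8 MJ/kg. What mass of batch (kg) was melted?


Rearrange E = m * s for m:
  m = E / s
  m = 11505 / 7.8 = 1475.0 kg

1475.0 kg


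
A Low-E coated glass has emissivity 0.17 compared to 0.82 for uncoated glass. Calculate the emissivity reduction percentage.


Percentage reduction = (1 - coated/uncoated) * 100
  Ratio = 0.17 / 0.82 = 0.2073
  Reduction = (1 - 0.2073) * 100 = 79.3%

79.3%


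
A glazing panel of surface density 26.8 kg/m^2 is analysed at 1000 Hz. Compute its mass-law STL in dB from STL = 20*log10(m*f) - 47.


Mass law: STL = 20 * log10(m * f) - 47
  m * f = 26.8 * 1000 = 26800
  log10(26800) = 4.42813
  STL = 20 * 4.42813 - 47 = 88.5626 - 47 = 41.6 dB

41.6 dB


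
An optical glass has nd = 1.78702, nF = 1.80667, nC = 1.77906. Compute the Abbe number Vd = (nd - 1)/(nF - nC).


Abbe number formula: Vd = (nd - 1) / (nF - nC)
  nd - 1 = 1.78702 - 1 = 0.78702
  nF - nC = 1.80667 - 1.77906 = 0.02761
  Vd = 0.78702 / 0.02761 = 28.5

28.5


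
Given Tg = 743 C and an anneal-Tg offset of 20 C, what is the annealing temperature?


The annealing temperature is Tg plus the offset:
  T_anneal = 743 + 20 = 763 C

763 C


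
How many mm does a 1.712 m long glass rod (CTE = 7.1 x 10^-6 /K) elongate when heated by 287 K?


Thermal expansion formula: dL = alpha * L0 * dT
  dL = (7.1 x 10^-6) * 1.712 * 287 = 0.00348854 m
Convert to mm: 0.00348854 * 1000 = 3.4885 mm

3.4885 mm


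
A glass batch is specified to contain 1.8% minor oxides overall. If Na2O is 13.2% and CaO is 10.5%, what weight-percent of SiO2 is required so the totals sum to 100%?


Known pieces sum to 100%:
  SiO2 = 100 - (others + Na2O + CaO)
  SiO2 = 100 - (1.8 + 13.2 + 10.5) = 74.5%

74.5%


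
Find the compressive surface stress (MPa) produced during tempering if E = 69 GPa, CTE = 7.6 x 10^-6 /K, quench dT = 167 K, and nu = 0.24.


Tempering stress: sigma = E * alpha * dT / (1 - nu)
  E (MPa) = 69 * 1000 = 69000
  Numerator = 69000 * (7.6 x 10^-6) * 167 = 87.5748
  Denominator = 1 - 0.24 = 0.76
  sigma = 87.5748 / 0.76 = 115.2 MPa

115.2 MPa


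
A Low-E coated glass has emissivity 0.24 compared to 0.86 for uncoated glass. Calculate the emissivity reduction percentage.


Percentage reduction = (1 - coated/uncoated) * 100
  Ratio = 0.24 / 0.86 = 0.2791
  Reduction = (1 - 0.2791) * 100 = 72.1%

72.1%


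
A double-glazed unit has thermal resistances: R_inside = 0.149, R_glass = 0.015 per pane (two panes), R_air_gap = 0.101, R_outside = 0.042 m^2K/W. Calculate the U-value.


Total thermal resistance (series):
  R_total = R_in + R_glass + R_air + R_glass + R_out
  R_total = 0.149 + 0.015 + 0.101 + 0.015 + 0.042 = 0.322 m^2K/W
U-value = 1 / R_total = 1 / 0.322 = 3.106 W/m^2K

3.106 W/m^2K


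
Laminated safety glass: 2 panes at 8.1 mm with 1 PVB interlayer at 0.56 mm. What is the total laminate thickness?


Total thickness = glass contribution + PVB contribution
  Glass: 2 * 8.1 = 16.2 mm
  PVB: 1 * 0.56 = 0.56 mm
  Total = 16.2 + 0.56 = 16.76 mm

16.76 mm


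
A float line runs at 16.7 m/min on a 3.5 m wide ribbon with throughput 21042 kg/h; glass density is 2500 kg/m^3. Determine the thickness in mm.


Ribbon cross-section from mass balance:
  Volume rate = throughput / density = 21042 / 2500 = 8.4168 m^3/h
  thickness = volume rate / (speed * 60 * width), i.e.
  thickness = throughput / (60 * speed * width * density) * 1000
  thickness = 21042 / (60 * 16.7 * 3.5 * 2500) * 1000 = 2.4 mm

2.4 mm


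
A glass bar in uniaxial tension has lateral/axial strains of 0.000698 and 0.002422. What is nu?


Poisson's ratio: nu = lateral strain / axial strain
  nu = 0.000698 / 0.002422 = 0.2882

0.2882


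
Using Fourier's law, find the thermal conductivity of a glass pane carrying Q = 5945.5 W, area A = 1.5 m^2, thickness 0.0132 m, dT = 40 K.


Fourier's law rearranged: k = Q * t / (A * dT)
  Numerator = 5945.5 * 0.0132 = 78.4806
  Denominator = 1.5 * 40 = 60.0
  k = 78.4806 / 60.0 = 1.308 W/mK

1.308 W/mK


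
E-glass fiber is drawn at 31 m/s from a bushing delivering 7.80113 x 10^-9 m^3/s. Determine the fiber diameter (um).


Cross-sectional area from continuity:
  A = Q / v = 7.80113 x 10^-9 / 31 = 2.516494 x 10^-10 m^2
Diameter from circular cross-section:
  d = sqrt(4A / pi) * 10^6 (m -> um)
  d = sqrt(4 * 2.516494 x 10^-10 / pi) * 10^6 = 17.9 um

17.9 um


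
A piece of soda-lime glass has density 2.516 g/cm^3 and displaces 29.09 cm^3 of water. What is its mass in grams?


Rearrange rho = m / V:
  m = rho * V
  m = 2.516 * 29.09 = 73.19 g

73.19 g


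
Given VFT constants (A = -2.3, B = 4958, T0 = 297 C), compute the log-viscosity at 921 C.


VFT equation: log(eta) = A + B / (T - T0)
  T - T0 = 921 - 297 = 624
  B / (T - T0) = 4958 / 624 = 7.946
  log(eta) = -2.3 + 7.946 = 5.646

5.646


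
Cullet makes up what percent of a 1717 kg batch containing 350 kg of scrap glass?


Cullet ratio = (cullet mass / total batch mass) * 100
  Ratio = 350 / 1717 * 100 = 20.38%

20.38%


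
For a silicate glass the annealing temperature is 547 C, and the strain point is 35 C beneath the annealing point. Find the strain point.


Strain point = annealing point - difference:
  T_strain = 547 - 35 = 512 C

512 C


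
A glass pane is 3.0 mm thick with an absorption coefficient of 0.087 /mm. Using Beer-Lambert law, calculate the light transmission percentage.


Beer-Lambert law: T = exp(-alpha * thickness)
  exponent = -0.087 * 3.0 = -0.261
  T = exp(-0.261) = 0.7703
  Percentage = 0.7703 * 100 = 77.03%

77.03%


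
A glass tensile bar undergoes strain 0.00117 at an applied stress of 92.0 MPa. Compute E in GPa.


Young's modulus: E = stress / strain
  E = 92.0 MPa / 0.00117 = 78632.48 MPa
Convert to GPa: 78632.48 / 1000 = 78.63 GPa

78.63 GPa


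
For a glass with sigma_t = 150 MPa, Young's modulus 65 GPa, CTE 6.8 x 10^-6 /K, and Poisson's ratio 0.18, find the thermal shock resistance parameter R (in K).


Thermal shock resistance: R = sigma * (1 - nu) / (E * alpha)
  Numerator = 150 * (1 - 0.18) = 123.0
  Denominator = 65 * 1000 * (6.8 x 10^-6) = 0.442
  R = 123.0 / 0.442 = 278.3 K

278.3 K


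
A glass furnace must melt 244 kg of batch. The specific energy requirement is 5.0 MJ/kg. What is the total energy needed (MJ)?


Total energy = mass * specific energy
  E = 244 * 5.0 = 1220 MJ

1220 MJ


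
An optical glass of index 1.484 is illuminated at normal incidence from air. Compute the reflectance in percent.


Fresnel reflectance at normal incidence:
  R = ((n - 1)/(n + 1))^2
  (n - 1)/(n + 1) = (1.484 - 1)/(1.484 + 1) = 0.194847
  R = 0.194847^2 = 0.0379654
  R(%) = 0.0379654 * 100 = 3.797%

3.797%


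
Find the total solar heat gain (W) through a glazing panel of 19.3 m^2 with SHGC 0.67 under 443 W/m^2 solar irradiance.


Solar heat gain: Q = Area * SHGC * Irradiance
  Q = 19.3 * 0.67 * 443 = 5728.4 W

5728.4 W


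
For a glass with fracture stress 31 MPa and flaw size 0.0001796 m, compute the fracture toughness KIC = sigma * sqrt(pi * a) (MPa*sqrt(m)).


Fracture toughness: KIC = sigma * sqrt(pi * a)
  pi * a = pi * 0.0001796 = 0.00056423
  sqrt(pi * a) = 0.023754
  KIC = 31 * 0.023754 = 0.736 MPa*sqrt(m)

0.736 MPa*sqrt(m)


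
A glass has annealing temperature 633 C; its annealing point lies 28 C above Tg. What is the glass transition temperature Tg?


Rearrange T_anneal = Tg + offset for Tg:
  Tg = T_anneal - offset = 633 - 28 = 605 C

605 C


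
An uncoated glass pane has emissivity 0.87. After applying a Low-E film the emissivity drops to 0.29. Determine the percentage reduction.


Percentage reduction = (1 - coated/uncoated) * 100
  Ratio = 0.29 / 0.87 = 0.3333
  Reduction = (1 - 0.3333) * 100 = 66.7%

66.7%


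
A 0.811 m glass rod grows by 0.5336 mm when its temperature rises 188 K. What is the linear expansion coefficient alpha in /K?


Rearrange dL = alpha * L0 * dT for alpha:
  alpha = dL / (L0 * dT)
  alpha = (0.5336 / 1000) / (0.811 * 188) = 0.0000035 /K = 3.5 x 10^-6 /K

3.5 x 10^-6 /K


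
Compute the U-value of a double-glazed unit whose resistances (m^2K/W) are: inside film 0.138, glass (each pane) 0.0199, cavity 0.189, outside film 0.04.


Total thermal resistance (series):
  R_total = R_in + R_glass + R_air + R_glass + R_out
  R_total = 0.138 + 0.0199 + 0.189 + 0.0199 + 0.04 = 0.4068 m^2K/W
U-value = 1 / R_total = 1 / 0.4068 = 2.458 W/m^2K

2.458 W/m^2K


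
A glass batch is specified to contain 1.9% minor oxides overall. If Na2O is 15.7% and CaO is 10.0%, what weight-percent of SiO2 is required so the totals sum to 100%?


Known pieces sum to 100%:
  SiO2 = 100 - (others + Na2O + CaO)
  SiO2 = 100 - (1.9 + 15.7 + 10.0) = 72.4%

72.4%


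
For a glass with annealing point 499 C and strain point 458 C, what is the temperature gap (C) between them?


Gap = T_anneal - T_strain:
  gap = 499 - 458 = 41 C

41 C


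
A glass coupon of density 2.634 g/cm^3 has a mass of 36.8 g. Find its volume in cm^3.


Rearrange rho = m / V:
  V = m / rho
  V = 36.8 / 2.634 = 13.971 cm^3

13.971 cm^3


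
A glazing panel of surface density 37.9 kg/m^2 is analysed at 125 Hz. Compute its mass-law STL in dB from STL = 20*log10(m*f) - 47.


Mass law: STL = 20 * log10(m * f) - 47
  m * f = 37.9 * 125 = 4737.5
  log10(4737.5) = 3.67555
  STL = 20 * 3.67555 - 47 = 73.511 - 47 = 26.5 dB

26.5 dB


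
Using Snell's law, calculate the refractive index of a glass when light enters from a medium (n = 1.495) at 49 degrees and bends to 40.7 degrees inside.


Apply Snell's law: n1 * sin(theta1) = n2 * sin(theta2)
  n2 = n1 * sin(theta1) / sin(theta2)
  sin(49) = 0.75471
  sin(40.7) = 0.652098
  n2 = 1.495 * 0.75471 / 0.652098 = 1.7302

1.7302


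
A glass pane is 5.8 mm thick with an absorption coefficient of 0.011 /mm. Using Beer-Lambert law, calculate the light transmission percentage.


Beer-Lambert law: T = exp(-alpha * thickness)
  exponent = -0.011 * 5.8 = -0.0638
  T = exp(-0.0638) = 0.9382
  Percentage = 0.9382 * 100 = 93.82%

93.82%


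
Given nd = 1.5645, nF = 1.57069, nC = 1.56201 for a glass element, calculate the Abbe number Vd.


Abbe number formula: Vd = (nd - 1) / (nF - nC)
  nd - 1 = 1.5645 - 1 = 0.5645
  nF - nC = 1.57069 - 1.56201 = 0.00868
  Vd = 0.5645 / 0.00868 = 65.03

65.03


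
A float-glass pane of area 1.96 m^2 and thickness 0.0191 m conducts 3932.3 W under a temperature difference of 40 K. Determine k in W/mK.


Fourier's law rearranged: k = Q * t / (A * dT)
  Numerator = 3932.3 * 0.0191 = 75.10693
  Denominator = 1.96 * 40 = 78.4
  k = 75.10693 / 78.4 = 0.958 W/mK

0.958 W/mK


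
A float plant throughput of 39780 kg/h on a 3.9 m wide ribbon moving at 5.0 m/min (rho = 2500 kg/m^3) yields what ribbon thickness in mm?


Ribbon cross-section from mass balance:
  Volume rate = throughput / density = 39780 / 2500 = 15.912 m^3/h
  thickness = volume rate / (speed * 60 * width), i.e.
  thickness = throughput / (60 * speed * width * density) * 1000
  thickness = 39780 / (60 * 5.0 * 3.9 * 2500) * 1000 = 13.6 mm

13.6 mm


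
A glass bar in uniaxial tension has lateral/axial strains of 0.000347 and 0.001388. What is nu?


Poisson's ratio: nu = lateral strain / axial strain
  nu = 0.000347 / 0.001388 = 0.25

0.25


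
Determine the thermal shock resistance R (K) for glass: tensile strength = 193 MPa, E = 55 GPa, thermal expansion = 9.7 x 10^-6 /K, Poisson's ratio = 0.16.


Thermal shock resistance: R = sigma * (1 - nu) / (E * alpha)
  Numerator = 193 * (1 - 0.16) = 162.12
  Denominator = 55 * 1000 * (9.7 x 10^-6) = 0.5335
  R = 162.12 / 0.5335 = 303.9 K

303.9 K


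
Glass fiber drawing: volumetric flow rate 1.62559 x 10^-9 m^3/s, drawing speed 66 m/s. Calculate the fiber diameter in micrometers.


Cross-sectional area from continuity:
  A = Q / v = 1.62559 x 10^-9 / 66 = 2.463015 x 10^-11 m^2
Diameter from circular cross-section:
  d = sqrt(4A / pi) * 10^6 (m -> um)
  d = sqrt(4 * 2.463015 x 10^-11 / pi) * 10^6 = 5.6 um

5.6 um


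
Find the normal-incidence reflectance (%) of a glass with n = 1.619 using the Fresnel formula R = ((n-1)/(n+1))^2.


Fresnel reflectance at normal incidence:
  R = ((n - 1)/(n + 1))^2
  (n - 1)/(n + 1) = (1.619 - 1)/(1.619 + 1) = 0.23635
  R = 0.23635^2 = 0.0558613
  R(%) = 0.0558613 * 100 = 5.586%

5.586%


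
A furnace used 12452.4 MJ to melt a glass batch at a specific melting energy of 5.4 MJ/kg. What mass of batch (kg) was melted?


Rearrange E = m * s for m:
  m = E / s
  m = 12452.4 / 5.4 = 2306.0 kg

2306.0 kg


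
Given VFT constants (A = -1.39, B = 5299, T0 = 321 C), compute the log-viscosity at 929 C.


VFT equation: log(eta) = A + B / (T - T0)
  T - T0 = 929 - 321 = 608
  B / (T - T0) = 5299 / 608 = 8.715
  log(eta) = -1.39 + 8.715 = 7.325

7.325


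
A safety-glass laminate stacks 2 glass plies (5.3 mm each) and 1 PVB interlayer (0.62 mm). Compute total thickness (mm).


Total thickness = glass contribution + PVB contribution
  Glass: 2 * 5.3 = 10.6 mm
  PVB: 1 * 0.62 = 0.62 mm
  Total = 10.6 + 0.62 = 11.22 mm

11.22 mm


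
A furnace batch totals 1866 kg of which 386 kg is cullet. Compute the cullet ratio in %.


Cullet ratio = (cullet mass / total batch mass) * 100
  Ratio = 386 / 1866 * 100 = 20.69%

20.69%


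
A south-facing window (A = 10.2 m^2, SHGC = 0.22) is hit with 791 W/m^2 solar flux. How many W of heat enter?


Solar heat gain: Q = Area * SHGC * Irradiance
  Q = 10.2 * 0.22 * 791 = 1775 W

1775 W


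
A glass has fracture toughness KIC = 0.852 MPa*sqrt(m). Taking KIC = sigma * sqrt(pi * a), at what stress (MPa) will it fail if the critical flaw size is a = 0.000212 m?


Rearrange KIC = sigma * sqrt(pi * a):
  sigma = KIC / sqrt(pi * a)
  sqrt(pi * 0.000212) = 0.025807
  sigma = 0.852 / 0.025807 = 33.01 MPa

33.01 MPa


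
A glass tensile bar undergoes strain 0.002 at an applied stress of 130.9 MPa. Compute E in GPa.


Young's modulus: E = stress / strain
  E = 130.9 MPa / 0.002 = 65450 MPa
Convert to GPa: 65450 / 1000 = 65.45 GPa

65.45 GPa


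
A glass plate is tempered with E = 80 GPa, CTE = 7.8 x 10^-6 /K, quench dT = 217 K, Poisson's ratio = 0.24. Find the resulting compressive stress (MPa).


Tempering stress: sigma = E * alpha * dT / (1 - nu)
  E (MPa) = 80 * 1000 = 80000
  Numerator = 80000 * (7.8 x 10^-6) * 217 = 135.408
  Denominator = 1 - 0.24 = 0.76
  sigma = 135.408 / 0.76 = 178.2 MPa

178.2 MPa


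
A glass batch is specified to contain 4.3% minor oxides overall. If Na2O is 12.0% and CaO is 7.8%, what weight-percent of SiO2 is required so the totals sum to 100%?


Known pieces sum to 100%:
  SiO2 = 100 - (others + Na2O + CaO)
  SiO2 = 100 - (4.3 + 12.0 + 7.8) = 75.9%

75.9%


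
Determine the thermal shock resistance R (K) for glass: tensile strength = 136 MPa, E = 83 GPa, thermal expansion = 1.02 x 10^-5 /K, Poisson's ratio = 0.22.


Thermal shock resistance: R = sigma * (1 - nu) / (E * alpha)
  Numerator = 136 * (1 - 0.22) = 106.08
  Denominator = 83 * 1000 * (1.02 x 10^-5) = 0.8466
  R = 106.08 / 0.8466 = 125.3 K

125.3 K


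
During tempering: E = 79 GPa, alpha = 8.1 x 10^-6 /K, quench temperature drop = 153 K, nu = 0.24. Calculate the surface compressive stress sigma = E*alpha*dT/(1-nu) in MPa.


Tempering stress: sigma = E * alpha * dT / (1 - nu)
  E (MPa) = 79 * 1000 = 79000
  Numerator = 79000 * (8.1 x 10^-6) * 153 = 97.9047
  Denominator = 1 - 0.24 = 0.76
  sigma = 97.9047 / 0.76 = 128.8 MPa

128.8 MPa


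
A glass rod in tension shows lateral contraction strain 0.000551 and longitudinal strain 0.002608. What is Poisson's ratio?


Poisson's ratio: nu = lateral strain / axial strain
  nu = 0.000551 / 0.002608 = 0.2113

0.2113


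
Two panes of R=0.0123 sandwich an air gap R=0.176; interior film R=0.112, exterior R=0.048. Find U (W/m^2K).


Total thermal resistance (series):
  R_total = R_in + R_glass + R_air + R_glass + R_out
  R_total = 0.112 + 0.0123 + 0.176 + 0.0123 + 0.048 = 0.3606 m^2K/W
U-value = 1 / R_total = 1 / 0.3606 = 2.773 W/m^2K

2.773 W/m^2K


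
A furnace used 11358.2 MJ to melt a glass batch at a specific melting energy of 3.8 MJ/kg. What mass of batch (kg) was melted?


Rearrange E = m * s for m:
  m = E / s
  m = 11358.2 / 3.8 = 2989.0 kg

2989.0 kg


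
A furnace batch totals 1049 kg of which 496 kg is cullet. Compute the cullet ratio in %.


Cullet ratio = (cullet mass / total batch mass) * 100
  Ratio = 496 / 1049 * 100 = 47.28%

47.28%


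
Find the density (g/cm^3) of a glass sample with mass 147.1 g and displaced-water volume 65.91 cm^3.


Use the definition of density:
  rho = mass / volume
  rho = 147.1 / 65.91 = 2.232 g/cm^3

2.232 g/cm^3


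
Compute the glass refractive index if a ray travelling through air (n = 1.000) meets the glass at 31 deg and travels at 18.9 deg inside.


Apply Snell's law: n1 * sin(theta1) = n2 * sin(theta2)
  n2 = n1 * sin(theta1) / sin(theta2)
  sin(31) = 0.515038
  sin(18.9) = 0.323917
  n2 = 1.000 * 0.515038 / 0.323917 = 1.59

1.59


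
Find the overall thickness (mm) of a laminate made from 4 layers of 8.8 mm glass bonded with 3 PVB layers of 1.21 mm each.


Total thickness = glass contribution + PVB contribution
  Glass: 4 * 8.8 = 35.2 mm
  PVB: 3 * 1.21 = 3.63 mm
  Total = 35.2 + 3.63 = 38.83 mm

38.83 mm


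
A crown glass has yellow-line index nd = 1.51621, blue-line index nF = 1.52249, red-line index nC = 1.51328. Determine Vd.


Abbe number formula: Vd = (nd - 1) / (nF - nC)
  nd - 1 = 1.51621 - 1 = 0.51621
  nF - nC = 1.52249 - 1.51328 = 0.00921
  Vd = 0.51621 / 0.00921 = 56.05

56.05


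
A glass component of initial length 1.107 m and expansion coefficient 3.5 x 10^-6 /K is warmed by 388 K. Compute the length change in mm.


Thermal expansion formula: dL = alpha * L0 * dT
  dL = (3.5 x 10^-6) * 1.107 * 388 = 0.00150331 m
Convert to mm: 0.00150331 * 1000 = 1.5033 mm

1.5033 mm


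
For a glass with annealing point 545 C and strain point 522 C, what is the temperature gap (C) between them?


Gap = T_anneal - T_strain:
  gap = 545 - 522 = 23 C

23 C


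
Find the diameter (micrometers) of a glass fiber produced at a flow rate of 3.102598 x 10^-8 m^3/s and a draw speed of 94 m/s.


Cross-sectional area from continuity:
  A = Q / v = 3.102598 x 10^-8 / 94 = 3.300636 x 10^-10 m^2
Diameter from circular cross-section:
  d = sqrt(4A / pi) * 10^6 (m -> um)
  d = sqrt(4 * 3.300636 x 10^-10 / pi) * 10^6 = 20.5 um

20.5 um


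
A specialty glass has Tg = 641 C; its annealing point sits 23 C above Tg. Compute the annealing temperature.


The annealing temperature is Tg plus the offset:
  T_anneal = 641 + 23 = 664 C

664 C


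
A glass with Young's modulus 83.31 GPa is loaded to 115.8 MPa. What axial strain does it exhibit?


Rearrange E = sigma / epsilon:
  epsilon = sigma / E
  E (MPa) = 83.31 * 1000 = 83310
  epsilon = 115.8 / 83310 = 0.00139

0.00139


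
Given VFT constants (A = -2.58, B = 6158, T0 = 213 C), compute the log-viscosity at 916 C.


VFT equation: log(eta) = A + B / (T - T0)
  T - T0 = 916 - 213 = 703
  B / (T - T0) = 6158 / 703 = 8.76
  log(eta) = -2.58 + 8.76 = 6.18

6.18


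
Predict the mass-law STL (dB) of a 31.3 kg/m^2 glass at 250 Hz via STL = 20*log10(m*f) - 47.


Mass law: STL = 20 * log10(m * f) - 47
  m * f = 31.3 * 250 = 7825
  log10(7825) = 3.89348
  STL = 20 * 3.89348 - 47 = 77.8696 - 47 = 30.9 dB

30.9 dB


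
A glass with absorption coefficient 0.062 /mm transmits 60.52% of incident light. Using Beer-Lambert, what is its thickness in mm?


Rearrange T = exp(-alpha * thickness):
  thickness = -ln(T) / alpha
  T = 60.52/100 = 0.6052
  ln(T) = -0.5022
  -ln(T) = 0.5022
  thickness = 0.5022 / 0.062 = 8.1 mm

8.1 mm


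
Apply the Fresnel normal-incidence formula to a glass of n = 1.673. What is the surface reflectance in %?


Fresnel reflectance at normal incidence:
  R = ((n - 1)/(n + 1))^2
  (n - 1)/(n + 1) = (1.673 - 1)/(1.673 + 1) = 0.251777
  R = 0.251777^2 = 0.0633917
  R(%) = 0.0633917 * 100 = 6.339%

6.339%


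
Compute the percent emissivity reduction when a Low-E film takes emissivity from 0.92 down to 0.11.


Percentage reduction = (1 - coated/uncoated) * 100
  Ratio = 0.11 / 0.92 = 0.1196
  Reduction = (1 - 0.1196) * 100 = 88.0%

88.0%


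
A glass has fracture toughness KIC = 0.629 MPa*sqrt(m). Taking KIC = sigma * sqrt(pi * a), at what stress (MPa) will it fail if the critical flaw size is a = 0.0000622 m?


Rearrange KIC = sigma * sqrt(pi * a):
  sigma = KIC / sqrt(pi * a)
  sqrt(pi * 0.0000622) = 0.013979
  sigma = 0.629 / 0.013979 = 45.0 MPa

45.0 MPa


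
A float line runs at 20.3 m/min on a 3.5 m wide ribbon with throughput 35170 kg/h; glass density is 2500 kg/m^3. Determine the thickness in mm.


Ribbon cross-section from mass balance:
  Volume rate = throughput / density = 35170 / 2500 = 14.068 m^3/h
  thickness = volume rate / (speed * 60 * width), i.e.
  thickness = throughput / (60 * speed * width * density) * 1000
  thickness = 35170 / (60 * 20.3 * 3.5 * 2500) * 1000 = 3.3 mm

3.3 mm


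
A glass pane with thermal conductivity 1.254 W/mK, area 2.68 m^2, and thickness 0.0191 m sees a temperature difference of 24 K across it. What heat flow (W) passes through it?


Fourier's law: Q = k * A * dT / t
  Q = 1.254 * 2.68 * 24 / 0.0191
  Q = 80.65728 / 0.0191 = 4222.9 W

4222.9 W


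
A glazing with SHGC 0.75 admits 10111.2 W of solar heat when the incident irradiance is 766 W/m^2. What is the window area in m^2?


Rearrange Q = Area * SHGC * Irradiance:
  Area = Q / (SHGC * Irradiance)
  Area = 10111.2 / (0.75 * 766) = 17.6 m^2

17.6 m^2


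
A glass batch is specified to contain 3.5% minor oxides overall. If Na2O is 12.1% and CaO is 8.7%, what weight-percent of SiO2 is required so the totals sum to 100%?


Known pieces sum to 100%:
  SiO2 = 100 - (others + Na2O + CaO)
  SiO2 = 100 - (3.5 + 12.1 + 8.7) = 75.7%

75.7%


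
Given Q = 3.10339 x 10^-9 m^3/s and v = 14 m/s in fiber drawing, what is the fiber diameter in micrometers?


Cross-sectional area from continuity:
  A = Q / v = 3.10339 x 10^-9 / 14 = 2.216707 x 10^-10 m^2
Diameter from circular cross-section:
  d = sqrt(4A / pi) * 10^6 (m -> um)
  d = sqrt(4 * 2.216707 x 10^-10 / pi) * 10^6 = 16.8 um

16.8 um


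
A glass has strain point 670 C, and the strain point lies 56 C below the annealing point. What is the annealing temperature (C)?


T_anneal = T_strain + gap:
  T_anneal = 670 + 56 = 726 C

726 C


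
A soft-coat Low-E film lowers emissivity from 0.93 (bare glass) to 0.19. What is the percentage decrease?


Percentage reduction = (1 - coated/uncoated) * 100
  Ratio = 0.19 / 0.93 = 0.2043
  Reduction = (1 - 0.2043) * 100 = 79.6%

79.6%


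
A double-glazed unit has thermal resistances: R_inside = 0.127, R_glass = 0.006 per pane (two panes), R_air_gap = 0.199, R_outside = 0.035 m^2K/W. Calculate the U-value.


Total thermal resistance (series):
  R_total = R_in + R_glass + R_air + R_glass + R_out
  R_total = 0.127 + 0.006 + 0.199 + 0.006 + 0.035 = 0.373 m^2K/W
U-value = 1 / R_total = 1 / 0.373 = 2.681 W/m^2K

2.681 W/m^2K


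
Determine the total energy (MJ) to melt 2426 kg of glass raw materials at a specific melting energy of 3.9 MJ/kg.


Total energy = mass * specific energy
  E = 2426 * 3.9 = 9461.4 MJ

9461.4 MJ


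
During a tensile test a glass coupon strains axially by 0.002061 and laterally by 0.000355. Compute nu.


Poisson's ratio: nu = lateral strain / axial strain
  nu = 0.000355 / 0.002061 = 0.1722

0.1722


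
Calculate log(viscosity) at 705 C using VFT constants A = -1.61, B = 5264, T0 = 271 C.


VFT equation: log(eta) = A + B / (T - T0)
  T - T0 = 705 - 271 = 434
  B / (T - T0) = 5264 / 434 = 12.129
  log(eta) = -1.61 + 12.129 = 10.519

10.519


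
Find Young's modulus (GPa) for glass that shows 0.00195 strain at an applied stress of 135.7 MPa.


Young's modulus: E = stress / strain
  E = 135.7 MPa / 0.00195 = 69589.74 MPa
Convert to GPa: 69589.74 / 1000 = 69.59 GPa

69.59 GPa


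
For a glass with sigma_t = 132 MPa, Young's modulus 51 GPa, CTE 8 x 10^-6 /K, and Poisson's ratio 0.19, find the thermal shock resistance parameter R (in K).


Thermal shock resistance: R = sigma * (1 - nu) / (E * alpha)
  Numerator = 132 * (1 - 0.19) = 106.92
  Denominator = 51 * 1000 * (8 x 10^-6) = 0.408
  R = 106.92 / 0.408 = 262.1 K

262.1 K


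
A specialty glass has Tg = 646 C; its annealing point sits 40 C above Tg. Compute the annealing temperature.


The annealing temperature is Tg plus the offset:
  T_anneal = 646 + 40 = 686 C

686 C


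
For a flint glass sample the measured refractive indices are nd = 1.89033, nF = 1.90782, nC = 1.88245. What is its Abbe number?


Abbe number formula: Vd = (nd - 1) / (nF - nC)
  nd - 1 = 1.89033 - 1 = 0.89033
  nF - nC = 1.90782 - 1.88245 = 0.02537
  Vd = 0.89033 / 0.02537 = 35.09

35.09


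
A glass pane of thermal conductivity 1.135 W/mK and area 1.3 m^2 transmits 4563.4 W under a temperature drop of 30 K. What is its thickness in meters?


Fourier's law: t = k * A * dT / Q
  t = 1.135 * 1.3 * 30 / 4563.4
  t = 44.265 / 4563.4 = 0.0097 m

0.0097 m


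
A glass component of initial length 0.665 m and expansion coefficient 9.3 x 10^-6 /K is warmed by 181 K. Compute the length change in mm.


Thermal expansion formula: dL = alpha * L0 * dT
  dL = (9.3 x 10^-6) * 0.665 * 181 = 0.00111939 m
Convert to mm: 0.00111939 * 1000 = 1.1194 mm

1.1194 mm


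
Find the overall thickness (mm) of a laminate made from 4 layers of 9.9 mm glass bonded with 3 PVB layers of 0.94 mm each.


Total thickness = glass contribution + PVB contribution
  Glass: 4 * 9.9 = 39.6 mm
  PVB: 3 * 0.94 = 2.82 mm
  Total = 39.6 + 2.82 = 42.42 mm

42.42 mm


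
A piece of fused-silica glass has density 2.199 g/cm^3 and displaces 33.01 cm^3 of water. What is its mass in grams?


Rearrange rho = m / V:
  m = rho * V
  m = 2.199 * 33.01 = 72.589 g

72.589 g


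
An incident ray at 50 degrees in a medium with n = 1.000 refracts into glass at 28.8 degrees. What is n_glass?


Apply Snell's law: n1 * sin(theta1) = n2 * sin(theta2)
  n2 = n1 * sin(theta1) / sin(theta2)
  sin(50) = 0.766044
  sin(28.8) = 0.481754
  n2 = 1.000 * 0.766044 / 0.481754 = 1.5901

1.5901


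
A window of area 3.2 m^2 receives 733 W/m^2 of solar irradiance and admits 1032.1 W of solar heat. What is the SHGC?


Rearrange Q = Area * SHGC * Irradiance:
  SHGC = Q / (Area * Irradiance)
  SHGC = 1032.1 / (3.2 * 733) = 0.44

0.44


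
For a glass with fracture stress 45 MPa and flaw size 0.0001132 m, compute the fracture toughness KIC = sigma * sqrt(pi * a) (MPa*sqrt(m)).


Fracture toughness: KIC = sigma * sqrt(pi * a)
  pi * a = pi * 0.0001132 = 0.000355628
  sqrt(pi * a) = 0.018858
  KIC = 45 * 0.018858 = 0.849 MPa*sqrt(m)

0.849 MPa*sqrt(m)


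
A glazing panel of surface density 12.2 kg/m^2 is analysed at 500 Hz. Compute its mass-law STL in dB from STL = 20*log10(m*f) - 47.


Mass law: STL = 20 * log10(m * f) - 47
  m * f = 12.2 * 500 = 6100
  log10(6100) = 3.78533
  STL = 20 * 3.78533 - 47 = 75.7066 - 47 = 28.7 dB

28.7 dB


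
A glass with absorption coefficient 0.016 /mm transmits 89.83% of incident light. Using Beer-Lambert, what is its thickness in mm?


Rearrange T = exp(-alpha * thickness):
  thickness = -ln(T) / alpha
  T = 89.83/100 = 0.8983
  ln(T) = -0.10725
  -ln(T) = 0.10725
  thickness = 0.10725 / 0.016 = 6.7 mm

6.7 mm


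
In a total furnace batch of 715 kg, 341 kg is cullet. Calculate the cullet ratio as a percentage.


Cullet ratio = (cullet mass / total batch mass) * 100
  Ratio = 341 / 715 * 100 = 47.69%

47.69%


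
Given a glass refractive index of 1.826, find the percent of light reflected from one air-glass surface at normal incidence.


Fresnel reflectance at normal incidence:
  R = ((n - 1)/(n + 1))^2
  (n - 1)/(n + 1) = (1.826 - 1)/(1.826 + 1) = 0.292286
  R = 0.292286^2 = 0.0854311
  R(%) = 0.0854311 * 100 = 8.543%

8.543%


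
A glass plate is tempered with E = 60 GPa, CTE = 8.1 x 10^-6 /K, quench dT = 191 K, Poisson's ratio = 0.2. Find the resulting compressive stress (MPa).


Tempering stress: sigma = E * alpha * dT / (1 - nu)
  E (MPa) = 60 * 1000 = 60000
  Numerator = 60000 * (8.1 x 10^-6) * 191 = 92.826
  Denominator = 1 - 0.2 = 0.8
  sigma = 92.826 / 0.8 = 116.0 MPa

116.0 MPa


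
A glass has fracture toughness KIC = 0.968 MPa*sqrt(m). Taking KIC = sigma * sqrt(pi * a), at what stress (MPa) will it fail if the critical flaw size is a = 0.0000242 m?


Rearrange KIC = sigma * sqrt(pi * a):
  sigma = KIC / sqrt(pi * a)
  sqrt(pi * 0.0000242) = 0.008719
  sigma = 0.968 / 0.008719 = 111.02 MPa

111.02 MPa


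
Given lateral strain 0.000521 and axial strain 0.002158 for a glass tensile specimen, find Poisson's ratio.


Poisson's ratio: nu = lateral strain / axial strain
  nu = 0.000521 / 0.002158 = 0.2414

0.2414


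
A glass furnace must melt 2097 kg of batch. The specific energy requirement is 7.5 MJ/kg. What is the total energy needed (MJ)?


Total energy = mass * specific energy
  E = 2097 * 7.5 = 15727.5 MJ

15727.5 MJ


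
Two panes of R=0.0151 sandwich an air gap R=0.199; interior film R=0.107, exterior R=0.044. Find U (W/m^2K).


Total thermal resistance (series):
  R_total = R_in + R_glass + R_air + R_glass + R_out
  R_total = 0.107 + 0.0151 + 0.199 + 0.0151 + 0.044 = 0.3802 m^2K/W
U-value = 1 / R_total = 1 / 0.3802 = 2.63 W/m^2K

2.63 W/m^2K


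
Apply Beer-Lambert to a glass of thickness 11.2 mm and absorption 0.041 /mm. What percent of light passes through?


Beer-Lambert law: T = exp(-alpha * thickness)
  exponent = -0.041 * 11.2 = -0.4592
  T = exp(-0.4592) = 0.6318
  Percentage = 0.6318 * 100 = 63.18%

63.18%


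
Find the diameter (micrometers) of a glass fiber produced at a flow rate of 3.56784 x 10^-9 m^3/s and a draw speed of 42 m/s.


Cross-sectional area from continuity:
  A = Q / v = 3.56784 x 10^-9 / 42 = 8.494857 x 10^-11 m^2
Diameter from circular cross-section:
  d = sqrt(4A / pi) * 10^6 (m -> um)
  d = sqrt(4 * 8.494857 x 10^-11 / pi) * 10^6 = 10.4 um

10.4 um


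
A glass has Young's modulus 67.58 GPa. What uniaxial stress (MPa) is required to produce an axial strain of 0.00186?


Rearrange E = sigma / epsilon:
  sigma = E * epsilon
  E (MPa) = 67.58 * 1000 = 67580
  sigma = 67580 * 0.00186 = 125.7 MPa

125.7 MPa


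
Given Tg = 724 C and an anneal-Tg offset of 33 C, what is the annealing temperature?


The annealing temperature is Tg plus the offset:
  T_anneal = 724 + 33 = 757 C

757 C


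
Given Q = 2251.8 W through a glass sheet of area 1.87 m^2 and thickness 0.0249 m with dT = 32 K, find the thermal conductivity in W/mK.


Fourier's law rearranged: k = Q * t / (A * dT)
  Numerator = 2251.8 * 0.0249 = 56.06982
  Denominator = 1.87 * 32 = 59.84
  k = 56.06982 / 59.84 = 0.937 W/mK

0.937 W/mK
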